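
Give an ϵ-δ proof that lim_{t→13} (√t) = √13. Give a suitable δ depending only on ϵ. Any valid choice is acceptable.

Suppose ϵ > 0. We want δ > 0 such that 0 < |t − 13| < δ implies |√t − √13| < ϵ.
Multiplying by the conjugate, |√t − √13| = |t − 13|/(√t + √13).
Restrict δ ≤ 13 so that |t − 13| < 13 forces t > 0, and then √t + √13 > √13.
Hence |√t − √13| < |t − 13|/√13, which is < ϵ once |t − 13| < √13·ϵ.
Take δ = min(13, √13·ϵ). If 0 < |t − 13| < δ then t > 0 and |√t − √13| < |t − 13|/√13 < ϵ.

δ = min(13, √13·ϵ)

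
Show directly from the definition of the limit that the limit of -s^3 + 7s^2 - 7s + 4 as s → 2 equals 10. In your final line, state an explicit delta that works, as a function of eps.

Suppose eps > 0. We want delta > 0 such that 0 < |s − 2| < delta implies |(-s^3 + 7s^2 - 7s + 4) − 10| < eps.
(-s^3 + 7s^2 - 7s + 4) − 10 = -s^3 + 7s^2 - 7s - 6 = (s − 2)(-s^2 + 5s + 3).
So |(-s^3 + 7s^2 - 7s + 4) − 10| = |s − 2|·|-s^2 + 5s + 3|.
Assume first that |s − 2| < 1, so |s| < 3. Then |-s^2 + 5s + 3| ≤ 3^2 + 5·3 + 3 = 27.
Hence |(-s^3 + 7s^2 - 7s + 4) − 10| ≤ 27|s − 2| < eps provided |s − 2| < eps/27.
Take delta = min(1, eps/27). Then 0 < |s − 2| < delta gives both |s − 2| < 1 and |s − 2| < eps/27, so |(-s^3 + 7s^2 - 7s + 4) − 10| < eps.

delta = min(1, eps/27)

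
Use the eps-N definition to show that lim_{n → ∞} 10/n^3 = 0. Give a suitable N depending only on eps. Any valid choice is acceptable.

Let eps > 0 be given. For n ≥ 1, |10/n^3 − 0| = 10/n^3.
10/n^3 < eps ⇔ n^3 > 10/eps ⇔ n > (10/eps)^{1/3}.
Take N = (10/eps)^{1/3}. Then n > N implies 10/n^3 < eps.

N = (10/eps)^{1/3}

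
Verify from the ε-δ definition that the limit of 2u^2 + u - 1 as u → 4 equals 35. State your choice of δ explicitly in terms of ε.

δ = min(1, ε/19)

Fix ε > 0. We want δ > 0 such that 0 < |u − 4| < δ implies |(2u^2 + u - 1) − 35| < ε.
(2u^2 + u - 1) − 35 = 2u^2 + u - 36 = (u − 4)(2u + 9).
So |(2u^2 + u - 1) − 35| = |u − 4|·|2u + 9|.
Require δ ≤ 1. Then |u − 4| < 1 gives |u| < 5, and by the triangle inequality |2u + 9| ≤ 2·5 + 9 = 19.
Hence |(2u^2 + u - 1) − 35| ≤ 19|u − 4| < ε provided |u − 4| < ε/19.
Choosing δ = min(1, ε/19) ensures both conditions, hence |(2u^2 + u - 1) − 35| < ε.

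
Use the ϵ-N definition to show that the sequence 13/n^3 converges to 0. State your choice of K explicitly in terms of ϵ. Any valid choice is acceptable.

K = (13/ϵ)^{1/3}

Let ϵ > 0 be given. For n ≥ 1, |13/n^3 − 0| = 13/n^3.
13/n^3 < ϵ ⇔ n^3 > 13/ϵ ⇔ n > (13/ϵ)^{1/3}.
Take K = (13/ϵ)^{1/3}. Then n > K implies 13/n^3 < ϵ.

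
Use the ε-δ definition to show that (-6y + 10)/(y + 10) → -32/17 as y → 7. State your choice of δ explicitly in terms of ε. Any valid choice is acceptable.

δ = min(17/2, (289/140)ε)

Suppose ε > 0. We want δ > 0 with 0 < |y − 7| < δ ⇒ |(-6y + 10)/(y + 10) + 32/17| < ε.
Combining over a common denominator, (-6y + 10)/(y + 10) + 32/17 = [(-6y + 10)·17 − (-32)·(y + 10)] / [17·(y + 10)] = -70(y − 7) / (17(y + 10)).
So |(-6y + 10)/(y + 10) + 32/17| = 70|y − 7| / (17·|y + 10|).
Restrict δ ≤ 17/2. Then |y − 7| < 17/2 gives |y + 10| = |(y − 7) + 17| ≥ 17 − 17/2 = 17/2.
Hence |(-6y + 10)/(y + 10) + 32/17| < 70|y − 7|/(17·(17/2)) = (140/289)|y − 7|, which is < ε once |y − 7| < (289/140)ε.
Take δ = min(17/2, (289/140)ε). Then 0 < |y − 7| < δ forces both bounds, so |(-6y + 10)/(y + 10) + 32/17| < ε.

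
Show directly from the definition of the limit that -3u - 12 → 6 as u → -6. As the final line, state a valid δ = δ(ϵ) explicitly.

Suppose ϵ > 0. We need δ > 0 so that 0 < |u + 6| < δ implies |(-3u - 12) − 6| < ϵ.
Since (-3u - 12) − 6 = -3(u + 6), we have |(-3u - 12) − 6| = 3|u + 6|.
So 3|u + 6| < ϵ exactly when |u + 6| < ϵ/3.
Choosing δ = ϵ/3 gives |(-3u - 12) − 6| = 3|u + 6| < ϵ whenever |u + 6| < δ.

δ = ϵ/3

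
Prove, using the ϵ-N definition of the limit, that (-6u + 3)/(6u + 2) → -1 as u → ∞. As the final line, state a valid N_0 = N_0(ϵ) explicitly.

Suppose ϵ > 0. We seek N_0 > 0 such that u > N_0 implies |(-6u + 3)/(6u + 2) + 1| < ϵ.
(-6u + 3)/(6u + 2) + 1 = (6(-6u + 3) − (-6)(6u + 2)) / (6(6u + 2)) = 30/(6(6u + 2)).
For u > 0 we have 6u + 2 > 6u, so |(-6u + 3)/(6u + 2) + 1| = 30/(6(6u + 2)) < 30/(6·6u) = (5/6)/u.
Thus |(-6u + 3)/(6u + 2) + 1| < ϵ whenever u > (5/6)/ϵ.
Take N_0 = (5/6)/ϵ. If u > N_0 then |(-6u + 3)/(6u + 2) + 1| < (5/6)/u < ϵ.

N_0 = (5/6)/ϵ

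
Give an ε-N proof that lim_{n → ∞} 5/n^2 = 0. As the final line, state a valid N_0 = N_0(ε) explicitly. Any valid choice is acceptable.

N_0 = (5/ε)^{1/2}

Fix ε > 0. For n ≥ 1, |5/n^2 − 0| = 5/n^2.
5/n^2 < ε ⇔ n^2 > 5/ε ⇔ n > (5/ε)^{1/2}.
Take N_0 = (5/ε)^{1/2}. Then n > N_0 implies 5/n^2 < ε.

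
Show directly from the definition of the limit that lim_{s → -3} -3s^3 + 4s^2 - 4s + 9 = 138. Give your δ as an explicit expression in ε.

Fix ε > 0. We want δ > 0 such that 0 < |s + 3| < δ implies |(-3s^3 + 4s^2 - 4s + 9) − 138| < ε.
(-3s^3 + 4s^2 - 4s + 9) − 138 = -3s^3 + 4s^2 - 4s - 129 = (s + 3)(-3s^2 + 13s - 43).
So |(-3s^3 + 4s^2 - 4s + 9) − 138| = |s + 3|·|-3s^2 + 13s - 43|.
Assume first that |s + 3| < 1, so |s| < 4. Then |-3s^2 + 13s - 43| ≤ 3·4^2 + 13·4 + 43 = 143.
Hence |(-3s^3 + 4s^2 - 4s + 9) − 138| ≤ 143|s + 3| < ε provided |s + 3| < ε/143.
Take δ = min(1, ε/143). Then 0 < |s + 3| < δ gives both |s + 3| < 1 and |s + 3| < ε/143, so |(-3s^3 + 4s^2 - 4s + 9) − 138| < ε.

δ = min(1, ε/143)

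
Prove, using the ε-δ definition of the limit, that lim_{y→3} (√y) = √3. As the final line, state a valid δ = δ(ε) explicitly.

Let ε > 0 be given. We want δ > 0 such that 0 < |y − 3| < δ implies |√y − √3| < ε.
Multiplying by the conjugate, |√y − √3| = |y − 3|/(√y + √3).
Restrict δ ≤ 3 so that |y − 3| < 3 forces y > 0, and then √y + √3 > √3.
Hence |√y − √3| < |y − 3|/√3, which is < ε once |y − 3| < √3·ε.
Take δ = min(3, √3·ε). If 0 < |y − 3| < δ then y > 0 and |√y − √3| < |y − 3|/√3 < ε.

δ = min(3, √3·ε)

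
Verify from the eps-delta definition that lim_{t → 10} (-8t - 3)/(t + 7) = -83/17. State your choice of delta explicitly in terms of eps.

Let eps > 0 be given. We want delta > 0 with 0 < |t − 10| < delta ⇒ |(-8t - 3)/(t + 7) + 83/17| < eps.
Combining over a common denominator, (-8t - 3)/(t + 7) + 83/17 = [(-8t - 3)·17 − (-83)·(t + 7)] / [17·(t + 7)] = -53(t − 10) / (17(t + 7)).
So |(-8t - 3)/(t + 7) + 83/17| = 53|t − 10| / (17·|t + 7|).
Restrict delta ≤ 17/2. Then |t − 10| < 17/2 gives |t + 7| = |(t − 10) + 17| ≥ 17 − 17/2 = 17/2.
Hence |(-8t - 3)/(t + 7) + 83/17| < 53|t − 10|/(17·(17/2)) = (106/289)|t − 10|, which is < eps once |t − 10| < (289/106)eps.
Take delta = min(17/2, (289/106)eps). Then 0 < |t − 10| < delta forces both bounds, so |(-8t - 3)/(t + 7) + 83/17| < eps.

delta = min(17/2, (289/106)eps)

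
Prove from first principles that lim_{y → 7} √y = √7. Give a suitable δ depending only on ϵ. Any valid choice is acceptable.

Let ϵ > 0 be given. We want δ > 0 such that 0 < |y − 7| < δ implies |√y − √7| < ϵ.
Rationalise: √y − √7 = (y − 7)/(√y + √7), so |√y − √7| = |y − 7|/(√y + √7).
Restrict δ ≤ 7 so that |y − 7| < 7 forces y > 0, and then √y + √7 > √7.
Hence |√y − √7| < |y − 7|/√7, which is < ϵ once |y − 7| < √7·ϵ.
Take δ = min(7, √7·ϵ). If 0 < |y − 7| < δ then y > 0 and |√y − √7| < |y − 7|/√7 < ϵ.

δ = min(7, √7·ϵ)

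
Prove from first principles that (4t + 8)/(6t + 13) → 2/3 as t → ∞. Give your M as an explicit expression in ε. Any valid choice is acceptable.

M = (1/9)/ε

Let ε > 0. We seek M > 0 such that t > M implies |(4t + 8)/(6t + 13) − (2/3)| < ε.
(4t + 8)/(6t + 13) − (2/3) = (6(4t + 8) − 4(6t + 13)) / (6(6t + 13)) = -4/(6(6t + 13)).
For t > 0 we have 6t + 13 > 6t, so |(4t + 8)/(6t + 13) − (2/3)| = 4/(6(6t + 13)) < 4/(6·6t) = (1/9)/t.
Thus |(4t + 8)/(6t + 13) − (2/3)| < ε whenever t > (1/9)/ε.
Take M = (1/9)/ε. If t > M then |(4t + 8)/(6t + 13) − (2/3)| < (1/9)/t < ε.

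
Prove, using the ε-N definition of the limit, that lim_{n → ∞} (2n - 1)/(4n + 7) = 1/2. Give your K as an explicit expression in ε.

Let ε > 0 be given. For n ≥ 1, |(2n - 1)/(4n + 7) − (1/2)| = |-18|/(4(4n + 7)) = 18/(4(4n + 7)).
Since 4n + 7 ≥ 4n for n ≥ 1, this is ≤ 18/(4·4n) = (9/8)/n.
So |(2n - 1)/(4n + 7) − (1/2)| < ε whenever n > (9/8)/ε.
Take K = (9/8)/ε. If n > K then |(2n - 1)/(4n + 7) − (1/2)| ≤ (9/8)/n < ε.

K = (9/8)/ε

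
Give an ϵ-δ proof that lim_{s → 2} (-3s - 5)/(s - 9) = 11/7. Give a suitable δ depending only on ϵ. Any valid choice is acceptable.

δ = min(7/2, (49/64)ϵ)

Let ϵ > 0. We want δ > 0 with 0 < |s − 2| < δ ⇒ |(-3s - 5)/(s - 9) − (11/7)| < ϵ.
Combining over a common denominator, (-3s - 5)/(s - 9) − (11/7) = [(-3s - 5)·(-7) − (-11)·(s - 9)] / [(-7)·(s - 9)] = 32(s − 2) / ((-7)(s - 9)).
So |(-3s - 5)/(s - 9) − (11/7)| = 32|s − 2| / (7·|s − 9|).
Restrict δ ≤ 7/2. Then |s − 2| < 7/2 gives |s − 9| = |(s − 2) + (-7)| ≥ 7 − 7/2 = 7/2.
Hence |(-3s - 5)/(s - 9) − (11/7)| < 32|s − 2|/(7·(7/2)) = (64/49)|s − 2|, which is < ϵ once |s − 2| < (49/64)ϵ.
Take δ = min(7/2, (49/64)ϵ). Then 0 < |s − 2| < δ forces both bounds, so |(-3s - 5)/(s - 9) − (11/7)| < ϵ.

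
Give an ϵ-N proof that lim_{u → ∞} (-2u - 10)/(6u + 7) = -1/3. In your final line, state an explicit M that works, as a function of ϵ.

M = (23/18)/ϵ

Let ϵ > 0 be given. We seek M > 0 such that u > M implies |(-2u - 10)/(6u + 7) + 1/3| < ϵ.
(-2u - 10)/(6u + 7) + 1/3 = (6(-2u - 10) − (-2)(6u + 7)) / (6(6u + 7)) = -46/(6(6u + 7)).
For u > 0 we have 6u + 7 > 6u, so |(-2u - 10)/(6u + 7) + 1/3| = 46/(6(6u + 7)) < 46/(6·6u) = (23/18)/u.
Thus |(-2u - 10)/(6u + 7) + 1/3| < ϵ whenever u > (23/18)/ϵ.
Take M = (23/18)/ϵ. If u > M then |(-2u - 10)/(6u + 7) + 1/3| < (23/18)/u < ϵ.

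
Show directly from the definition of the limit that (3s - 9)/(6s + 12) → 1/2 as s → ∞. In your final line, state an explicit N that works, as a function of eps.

N = (5/2)/eps

Let eps > 0 be given. We seek N > 0 such that s > N implies |(3s - 9)/(6s + 12) − (1/2)| < eps.
(3s - 9)/(6s + 12) − (1/2) = (6(3s - 9) − 3(6s + 12)) / (6(6s + 12)) = -90/(6(6s + 12)).
For s > 0 we have 6s + 12 > 6s, so |(3s - 9)/(6s + 12) − (1/2)| = 90/(6(6s + 12)) < 90/(6·6s) = (5/2)/s.
Thus |(3s - 9)/(6s + 12) − (1/2)| < eps whenever s > (5/2)/eps.
Take N = (5/2)/eps. If s > N then |(3s - 9)/(6s + 12) − (1/2)| < (5/2)/s < eps.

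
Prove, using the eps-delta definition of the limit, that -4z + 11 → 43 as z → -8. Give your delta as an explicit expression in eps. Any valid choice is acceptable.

delta = eps/4

Fix eps > 0. We need delta > 0 so that 0 < |z + 8| < delta implies |(-4z + 11) − 43| < eps.
|(-4z + 11) − 43| = |-4z - 32| = 4|z + 8|.
So 4|z + 8| < eps exactly when |z + 8| < eps/4.
Choosing delta = eps/4 gives |(-4z + 11) − 43| = 4|z + 8| < eps whenever |z + 8| < delta.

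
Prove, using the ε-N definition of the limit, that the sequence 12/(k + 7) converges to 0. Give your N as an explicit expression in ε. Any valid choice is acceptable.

Let ε > 0. For k ≥ 1, |12/(k + 7) − 0| = 12/(k + 7) ≤ 12/k.
We need 12/k < ε, i.e. k > 12/ε.
Take N = 12/ε. If k > N then |12/(k + 7)| ≤ 12/k < ε.

N = 12/ε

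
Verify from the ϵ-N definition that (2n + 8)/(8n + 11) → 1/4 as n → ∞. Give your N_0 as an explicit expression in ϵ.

Let ϵ > 0. For n ≥ 1, |(2n + 8)/(8n + 11) − (1/4)| = |42|/(8(8n + 11)) = 42/(8(8n + 11)).
Since 8n + 11 ≥ 8n for n ≥ 1, this is ≤ 42/(8·8n) = (21/32)/n.
So |(2n + 8)/(8n + 11) − (1/4)| < ϵ whenever n > (21/32)/ϵ.
Take N_0 = (21/32)/ϵ. If n > N_0 then |(2n + 8)/(8n + 11) − (1/4)| ≤ (21/32)/n < ϵ.

N_0 = (21/32)/ϵ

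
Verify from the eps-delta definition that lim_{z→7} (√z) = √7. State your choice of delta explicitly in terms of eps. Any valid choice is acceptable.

Let eps > 0. We want delta > 0 such that 0 < |z − 7| < delta implies |√z − √7| < eps.
Multiplying by the conjugate, |√z − √7| = |z − 7|/(√z + √7).
Restrict delta ≤ 7 so that |z − 7| < 7 forces z > 0, and then √z + √7 > √7.
Hence |√z − √7| < |z − 7|/√7, which is < eps once |z − 7| < √7·eps.
Take delta = min(7, √7·eps). If 0 < |z − 7| < delta then z > 0 and |√z − √7| < |z − 7|/√7 < eps.

delta = min(7, √7·eps)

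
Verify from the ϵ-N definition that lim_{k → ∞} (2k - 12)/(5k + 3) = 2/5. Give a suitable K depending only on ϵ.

Fix ϵ > 0. For k ≥ 1, |(2k - 12)/(5k + 3) − (2/5)| = |-66|/(5(5k + 3)) = 66/(5(5k + 3)).
Since 5k + 3 ≥ 5k for k ≥ 1, this is ≤ 66/(5·5k) = (66/25)/k.
So |(2k - 12)/(5k + 3) − (2/5)| < ϵ whenever k > (66/25)/ϵ.
Take K = (66/25)/ϵ. If k > K then |(2k - 12)/(5k + 3) − (2/5)| ≤ (66/25)/k < ϵ.

K = (66/25)/ϵ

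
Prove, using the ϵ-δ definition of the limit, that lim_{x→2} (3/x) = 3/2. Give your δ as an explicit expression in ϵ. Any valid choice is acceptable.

δ = min(1, (2/3)ϵ)

Let ϵ > 0. We seek δ > 0 such that 0 < |x − 2| < δ implies |3/x − (3/2)| < ϵ.
|3/x − (3/2)| = 3·|2 − x|/(2·|x|) = 3|x − 2|/(2|x|).
Require δ ≤ 1 so that |x| > 2 − 1 = 1, hence 2|x| > 2.
Then |3/x − (3/2)| < 3|x − 2|/2, which is < ϵ when |x − 2| < (2/3)ϵ.
Take δ = min(1, (2/3)ϵ). Then 0 < |x − 2| < δ gives both |x − 2| < 1 and |x − 2| < (2/3)ϵ, so |3/x − (3/2)| < ϵ.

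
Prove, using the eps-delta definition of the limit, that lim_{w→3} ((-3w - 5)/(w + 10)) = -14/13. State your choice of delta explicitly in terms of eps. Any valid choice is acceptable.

Fix eps > 0. We want delta > 0 with 0 < |w − 3| < delta ⇒ |(-3w - 5)/(w + 10) + 14/13| < eps.
Combining over a common denominator, (-3w - 5)/(w + 10) + 14/13 = [(-3w - 5)·13 − (-14)·(w + 10)] / [13·(w + 10)] = -25(w − 3) / (13(w + 10)).
So |(-3w - 5)/(w + 10) + 14/13| = 25|w − 3| / (13·|w + 10|).
Restrict delta ≤ 13/2. Then |w − 3| < 13/2 gives |w + 10| = |(w − 3) + 13| ≥ 13 − 13/2 = 13/2.
Hence |(-3w - 5)/(w + 10) + 14/13| < 25|w − 3|/(13·(13/2)) = (50/169)|w − 3|, which is < eps once |w − 3| < (169/50)eps.
Take delta = min(13/2, (169/50)eps). Then 0 < |w − 3| < delta forces both bounds, so |(-3w - 5)/(w + 10) + 14/13| < eps.

delta = min(13/2, (169/50)eps)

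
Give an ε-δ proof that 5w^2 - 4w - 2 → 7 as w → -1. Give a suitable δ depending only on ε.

Fix ε > 0. We want δ > 0 such that 0 < |w + 1| < δ implies |(5w^2 - 4w - 2) − 7| < ε.
(5w^2 - 4w - 2) − 7 = 5w^2 - 4w - 9 = (w + 1)(5w - 9).
So |(5w^2 - 4w - 2) − 7| = |w + 1|·|5w - 9|.
Assume first that |w + 1| < 1, so |w| < 2. Then |5w - 9| ≤ 5·2 + 9 = 19.
Hence |(5w^2 - 4w - 2) − 7| ≤ 19|w + 1| < ε provided |w + 1| < ε/19.
Take δ = min(1, ε/19). Then 0 < |w + 1| < δ gives both |w + 1| < 1 and |w + 1| < ε/19, so |(5w^2 - 4w - 2) − 7| < ε.

δ = min(1, ε/19)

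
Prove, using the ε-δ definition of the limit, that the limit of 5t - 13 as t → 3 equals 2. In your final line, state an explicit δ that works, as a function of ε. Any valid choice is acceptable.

Fix ε > 0. We need δ > 0 so that 0 < |t − 3| < δ implies |(5t - 13) − 2| < ε.
Since (5t - 13) − 2 = 5(t − 3), we have |(5t - 13) − 2| = 5|t − 3|.
Thus it suffices that |t − 3| < ε/5.
Take δ = ε/5. If 0 < |t − 3| < δ then |(5t - 13) − 2| = 5|t − 3| < 5·(ε/5) = ε.

δ = ε/5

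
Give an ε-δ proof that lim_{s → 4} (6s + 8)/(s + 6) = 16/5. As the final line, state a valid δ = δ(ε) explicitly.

δ = min(5, (25/14)ε)

Fix ε > 0. We want δ > 0 with 0 < |s − 4| < δ ⇒ |(6s + 8)/(s + 6) − (16/5)| < ε.
Combining over a common denominator, (6s + 8)/(s + 6) − (16/5) = [(6s + 8)·10 − 32·(s + 6)] / [10·(s + 6)] = 28(s − 4) / (10(s + 6)).
So |(6s + 8)/(s + 6) − (16/5)| = 28|s − 4| / (10·|s + 6|).
Require δ ≤ 5, so |s + 6| ≥ |10| − |s − 4| > 10 − 5 = 5.
Hence |(6s + 8)/(s + 6) − (16/5)| < 28|s − 4|/(10·5) = (14/25)|s − 4|, which is < ε once |s − 4| < (25/14)ε.
Take δ = min(5, (25/14)ε). Then 0 < |s − 4| < δ forces both bounds, so |(6s + 8)/(s + 6) − (16/5)| < ε.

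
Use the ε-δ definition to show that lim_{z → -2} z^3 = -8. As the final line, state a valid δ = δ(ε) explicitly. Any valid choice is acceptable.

Fix ε > 0. We seek δ > 0 with 0 < |z + 2| < δ ⇒ |z^3 + 8| < ε.
Factor: z^3 + 8 = (z + 2)(z^2 - 2z + 4), so |z^3 + 8| = |z + 2|·|z^2 - 2z + 4|.
Restrict δ ≤ 1. Then |z + 2| < 1 gives |z| < 3, so by the triangle inequality |z^2 - 2z + 4| ≤ 3^2 + 2·3 + 4 = 19.
Hence |z^3 + 8| ≤ 19|z + 2|, which is < ε once |z + 2| < ε/19.
Take δ = min(1, ε/19). If 0 < |z + 2| < δ then both bounds hold and |z^3 + 8| ≤ 19|z + 2| < 19·(ε/19) = ε.

δ = min(1, ε/19)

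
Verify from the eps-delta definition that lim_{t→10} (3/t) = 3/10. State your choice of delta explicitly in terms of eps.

Suppose eps > 0. We seek delta > 0 such that 0 < |t − 10| < delta implies |3/t − (3/10)| < eps.
|3/t − (3/10)| = 3·|10 − t|/(10·|t|) = 3|t − 10|/(10|t|).
Restrict delta ≤ 5. Then |t − 10| < 5 gives |t| > 5, so 10|t| > 50.
Then |3/t − (3/10)| < 3|t − 10|/50, which is < eps when |t − 10| < (50/3)eps.
Take delta = min(5, (50/3)eps). Then 0 < |t − 10| < delta gives both |t − 10| < 5 and |t − 10| < (50/3)eps, so |3/t − (3/10)| < eps.

delta = min(5, (50/3)eps)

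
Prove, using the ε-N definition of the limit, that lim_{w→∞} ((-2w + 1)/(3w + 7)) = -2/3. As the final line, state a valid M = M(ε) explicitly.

M = (17/9)/ε

Fix ε > 0. We seek M > 0 such that w > M implies |(-2w + 1)/(3w + 7) + 2/3| < ε.
(-2w + 1)/(3w + 7) + 2/3 = (3(-2w + 1) − (-2)(3w + 7)) / (3(3w + 7)) = 17/(3(3w + 7)).
For w > 0 we have 3w + 7 > 3w, so |(-2w + 1)/(3w + 7) + 2/3| = 17/(3(3w + 7)) < 17/(3·3w) = (17/9)/w.
Thus |(-2w + 1)/(3w + 7) + 2/3| < ε whenever w > (17/9)/ε.
Take M = (17/9)/ε. If w > M then |(-2w + 1)/(3w + 7) + 2/3| < (17/9)/w < ε.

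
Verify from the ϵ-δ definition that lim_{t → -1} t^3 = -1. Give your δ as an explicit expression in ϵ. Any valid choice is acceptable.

Let ϵ > 0. We seek δ > 0 with 0 < |t + 1| < δ ⇒ |t^3 + 1| < ϵ.
Factor: t^3 + 1 = (t + 1)(t^2 - t + 1), so |t^3 + 1| = |t + 1|·|t^2 - t + 1|.
Impose δ ≤ 1 so that |t| < 2; then |t^2 - t + 1| ≤ 7.
Hence |t^3 + 1| ≤ 7|t + 1|, which is < ϵ once |t + 1| < ϵ/7.
Take δ = min(1, ϵ/7). If 0 < |t + 1| < δ then both bounds hold and |t^3 + 1| ≤ 7|t + 1| < 7·(ϵ/7) = ϵ.

δ = min(1, ϵ/7)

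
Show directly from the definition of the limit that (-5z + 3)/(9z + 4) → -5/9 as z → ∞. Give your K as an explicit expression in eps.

Let eps > 0 be given. We seek K > 0 such that z > K implies |(-5z + 3)/(9z + 4) + 5/9| < eps.
(-5z + 3)/(9z + 4) + 5/9 = (9(-5z + 3) − (-5)(9z + 4)) / (9(9z + 4)) = 47/(9(9z + 4)).
For z > 0 we have 9z + 4 > 9z, so |(-5z + 3)/(9z + 4) + 5/9| = 47/(9(9z + 4)) < 47/(9·9z) = (47/81)/z.
Thus |(-5z + 3)/(9z + 4) + 5/9| < eps whenever z > (47/81)/eps.
Take K = (47/81)/eps. If z > K then |(-5z + 3)/(9z + 4) + 5/9| < (47/81)/z < eps.

K = (47/81)/eps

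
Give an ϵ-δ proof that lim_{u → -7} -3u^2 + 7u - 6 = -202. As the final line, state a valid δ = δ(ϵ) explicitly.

Fix ϵ > 0. We want δ > 0 such that 0 < |u + 7| < δ implies |(-3u^2 + 7u - 6) + 202| < ϵ.
(-3u^2 + 7u - 6) + 202 = -3u^2 + 7u + 196 = (u + 7)(-3u + 28).
So |(-3u^2 + 7u - 6) + 202| = |u + 7|·|-3u + 28|.
Assume first that |u + 7| < 1, so |u| < 8. Then |-3u + 28| ≤ 3·8 + 28 = 52.
Hence |(-3u^2 + 7u - 6) + 202| ≤ 52|u + 7| < ϵ provided |u + 7| < ϵ/52.
Choosing δ = min(1, ϵ/52) ensures both conditions, hence |(-3u^2 + 7u - 6) + 202| < ϵ.

δ = min(1, ϵ/52)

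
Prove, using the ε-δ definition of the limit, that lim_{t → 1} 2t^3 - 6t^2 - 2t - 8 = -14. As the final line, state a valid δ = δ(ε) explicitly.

Suppose ε > 0. We want δ > 0 such that 0 < |t − 1| < δ implies |(2t^3 - 6t^2 - 2t - 8) + 14| < ε.
(2t^3 - 6t^2 - 2t - 8) + 14 = 2t^3 - 6t^2 - 2t + 6 = (t − 1)(2t^2 - 4t - 6).
So |(2t^3 - 6t^2 - 2t - 8) + 14| = |t − 1|·|2t^2 - 4t - 6|.
Require δ ≤ 2. Then |t − 1| < 2 gives |t| < 3, and by the triangle inequality |2t^2 - 4t - 6| ≤ 2·3^2 + 4·3 + 6 = 36.
Hence |(2t^3 - 6t^2 - 2t - 8) + 14| ≤ 36|t − 1| < ε provided |t − 1| < ε/36.
Choosing δ = min(2, ε/36) ensures both conditions, hence |(2t^3 - 6t^2 - 2t - 8) + 14| < ε.

δ = min(2, ε/36)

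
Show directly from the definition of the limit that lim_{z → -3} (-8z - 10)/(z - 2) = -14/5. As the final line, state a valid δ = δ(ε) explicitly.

δ = min(5/2, (25/52)ε)

Let ε > 0. We want δ > 0 with 0 < |z + 3| < δ ⇒ |(-8z - 10)/(z - 2) + 14/5| < ε.
Combining over a common denominator, (-8z - 10)/(z - 2) + 14/5 = [(-8z - 10)·(-5) − 14·(z - 2)] / [(-5)·(z - 2)] = 26(z + 3) / ((-5)(z - 2)).
So |(-8z - 10)/(z - 2) + 14/5| = 26|z + 3| / (5·|z − 2|).
Require δ ≤ 5/2, so |z − 2| ≥ |-5| − |z + 3| > 5 − 5/2 = 5/2.
Hence |(-8z - 10)/(z - 2) + 14/5| < 26|z + 3|/(5·(5/2)) = (52/25)|z + 3|, which is < ε once |z + 3| < (25/52)ε.
Take δ = min(5/2, (25/52)ε). Then 0 < |z + 3| < δ forces both bounds, so |(-8z - 10)/(z - 2) + 14/5| < ε.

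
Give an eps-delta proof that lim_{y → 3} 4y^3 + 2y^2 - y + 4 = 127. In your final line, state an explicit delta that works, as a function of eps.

Let eps > 0. We want delta > 0 such that 0 < |y − 3| < delta implies |(4y^3 + 2y^2 - y + 4) − 127| < eps.
(4y^3 + 2y^2 - y + 4) − 127 = 4y^3 + 2y^2 - y - 123 = (y − 3)(4y^2 + 14y + 41).
So |(4y^3 + 2y^2 - y + 4) − 127| = |y − 3|·|4y^2 + 14y + 41|.
Assume first that |y − 3| < 1, so |y| < 4. Then |4y^2 + 14y + 41| ≤ 4·4^2 + 14·4 + 41 = 161.
Hence |(4y^3 + 2y^2 - y + 4) − 127| ≤ 161|y − 3| < eps provided |y − 3| < eps/161.
Take delta = min(1, eps/161). Then 0 < |y − 3| < delta gives both |y − 3| < 1 and |y − 3| < eps/161, so |(4y^3 + 2y^2 - y + 4) − 127| < eps.

delta = min(1, eps/161)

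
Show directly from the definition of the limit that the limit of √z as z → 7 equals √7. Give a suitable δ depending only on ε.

δ = min(7, √7·ε)

Let ε > 0. We want δ > 0 such that 0 < |z − 7| < δ implies |√z − √7| < ε.
Rationalise: √z − √7 = (z − 7)/(√z + √7), so |√z − √7| = |z − 7|/(√z + √7).
Restrict δ ≤ 7 so that |z − 7| < 7 forces z > 0, and then √z + √7 > √7.
Hence |√z − √7| < |z − 7|/√7, which is < ε once |z − 7| < √7·ε.
Take δ = min(7, √7·ε). If 0 < |z − 7| < δ then z > 0 and |√z − √7| < |z − 7|/√7 < ε.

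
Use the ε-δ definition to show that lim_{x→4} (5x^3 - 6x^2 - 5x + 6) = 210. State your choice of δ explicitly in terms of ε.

Let ε > 0. We want δ > 0 such that 0 < |x − 4| < δ implies |(5x^3 - 6x^2 - 5x + 6) − 210| < ε.
(5x^3 - 6x^2 - 5x + 6) − 210 = 5x^3 - 6x^2 - 5x - 204 = (x − 4)(5x^2 + 14x + 51).
So |(5x^3 - 6x^2 - 5x + 6) − 210| = |x − 4|·|5x^2 + 14x + 51|.
Require δ ≤ 2. Then |x − 4| < 2 gives |x| < 6, and by the triangle inequality |5x^2 + 14x + 51| ≤ 5·6^2 + 14·6 + 51 = 315.
Hence |(5x^3 - 6x^2 - 5x + 6) − 210| ≤ 315|x − 4| < ε provided |x − 4| < ε/315.
Take δ = min(2, ε/315). Then 0 < |x − 4| < δ gives both |x − 4| < 2 and |x − 4| < ε/315, so |(5x^3 - 6x^2 - 5x + 6) − 210| < ε.

δ = min(2, ε/315)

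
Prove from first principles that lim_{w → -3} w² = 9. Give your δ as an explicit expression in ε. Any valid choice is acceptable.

Let ε > 0. We seek δ > 0 with 0 < |w + 3| < δ ⇒ |w² − 9| < ε.
Factor: w² − 9 = (w + 3)(w - 3), so |w² − 9| = |w + 3|·|w - 3|.
Restrict δ ≤ 1. Then |w + 3| < 1 gives |w| < 4, so by the triangle inequality |w - 3| ≤ 4 + 3 = 7.
Hence |w² − 9| ≤ 7|w + 3|, which is < ε once |w + 3| < ε/7.
Take δ = min(1, ε/7). If 0 < |w + 3| < δ then both bounds hold and |w² − 9| ≤ 7|w + 3| < 7·(ε/7) = ε.

δ = min(1, ε/7)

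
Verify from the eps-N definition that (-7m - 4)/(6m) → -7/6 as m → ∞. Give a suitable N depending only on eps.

Suppose eps > 0. For m ≥ 1, |(-7m - 4)/(6m) + 7/6| = |-24|/(6(6m)) = 24/(6(6m)).
Since 6m ≥ 6m for m ≥ 1, this is ≤ 24/(6·6m) = (2/3)/m.
So |(-7m - 4)/(6m) + 7/6| < eps whenever m > (2/3)/eps.
Take N = (2/3)/eps. If m > N then |(-7m - 4)/(6m) + 7/6| ≤ (2/3)/m < eps.

N = (2/3)/eps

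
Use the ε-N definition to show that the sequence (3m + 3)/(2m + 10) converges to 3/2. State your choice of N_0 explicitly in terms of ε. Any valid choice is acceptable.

Let ε > 0 be given. For m ≥ 1, |(3m + 3)/(2m + 10) − (3/2)| = |-24|/(2(2m + 10)) = 24/(2(2m + 10)).
Since 2m + 10 ≥ 2m for m ≥ 1, this is ≤ 24/(2·2m) = 6/m.
So |(3m + 3)/(2m + 10) − (3/2)| < ε whenever m > 6/ε.
Take N_0 = 6/ε. If m > N_0 then |(3m + 3)/(2m + 10) − (3/2)| ≤ 6/m < ε.

N_0 = 6/ε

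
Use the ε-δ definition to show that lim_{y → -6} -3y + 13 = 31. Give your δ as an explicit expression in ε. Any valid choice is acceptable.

δ = ε/3

Suppose ε > 0. We need δ > 0 so that 0 < |y + 6| < δ implies |(-3y + 13) − 31| < ε.
Since (-3y + 13) − 31 = -3(y + 6), we have |(-3y + 13) − 31| = 3|y + 6|.
Thus it suffices that |y + 6| < ε/3.
Take δ = ε/3. If 0 < |y + 6| < δ then |(-3y + 13) − 31| = 3|y + 6| < 3·(ε/3) = ε.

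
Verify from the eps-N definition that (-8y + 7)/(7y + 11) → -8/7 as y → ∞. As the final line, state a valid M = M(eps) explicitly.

M = (137/49)/eps

Let eps > 0. We seek M > 0 such that y > M implies |(-8y + 7)/(7y + 11) + 8/7| < eps.
(-8y + 7)/(7y + 11) + 8/7 = (7(-8y + 7) − (-8)(7y + 11)) / (7(7y + 11)) = 137/(7(7y + 11)).
For y > 0 we have 7y + 11 > 7y, so |(-8y + 7)/(7y + 11) + 8/7| = 137/(7(7y + 11)) < 137/(7·7y) = (137/49)/y.
Thus |(-8y + 7)/(7y + 11) + 8/7| < eps whenever y > (137/49)/eps.
Take M = (137/49)/eps. If y > M then |(-8y + 7)/(7y + 11) + 8/7| < (137/49)/y < eps.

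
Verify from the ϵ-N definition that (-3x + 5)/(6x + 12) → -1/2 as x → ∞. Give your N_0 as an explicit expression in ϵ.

N_0 = (11/6)/ϵ

Let ϵ > 0. We seek N_0 > 0 such that x > N_0 implies |(-3x + 5)/(6x + 12) + 1/2| < ϵ.
(-3x + 5)/(6x + 12) + 1/2 = (6(-3x + 5) − (-3)(6x + 12)) / (6(6x + 12)) = 66/(6(6x + 12)).
For x > 0 we have 6x + 12 > 6x, so |(-3x + 5)/(6x + 12) + 1/2| = 66/(6(6x + 12)) < 66/(6·6x) = (11/6)/x.
Thus |(-3x + 5)/(6x + 12) + 1/2| < ϵ whenever x > (11/6)/ϵ.
Take N_0 = (11/6)/ϵ. If x > N_0 then |(-3x + 5)/(6x + 12) + 1/2| < (11/6)/x < ϵ.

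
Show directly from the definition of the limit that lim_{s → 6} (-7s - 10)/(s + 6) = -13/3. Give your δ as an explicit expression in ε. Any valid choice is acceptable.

Let ε > 0. We want δ > 0 with 0 < |s − 6| < δ ⇒ |(-7s - 10)/(s + 6) + 13/3| < ε.
Combining over a common denominator, (-7s - 10)/(s + 6) + 13/3 = [(-7s - 10)·12 − (-52)·(s + 6)] / [12·(s + 6)] = -32(s − 6) / (12(s + 6)).
So |(-7s - 10)/(s + 6) + 13/3| = 32|s − 6| / (12·|s + 6|).
Require δ ≤ 6, so |s + 6| ≥ |12| − |s − 6| > 12 − 6 = 6.
Hence |(-7s - 10)/(s + 6) + 13/3| < 32|s − 6|/(12·6) = (4/9)|s − 6|, which is < ε once |s − 6| < (9/4)ε.
Take δ = min(6, (9/4)ε). Then 0 < |s − 6| < δ forces both bounds, so |(-7s - 10)/(s + 6) + 13/3| < ε.

δ = min(6, (9/4)ε)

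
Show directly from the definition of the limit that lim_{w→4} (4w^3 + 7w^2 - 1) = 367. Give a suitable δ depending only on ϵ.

δ = min(1, ϵ/307)

Let ϵ > 0. We want δ > 0 such that 0 < |w − 4| < δ implies |(4w^3 + 7w^2 - 1) − 367| < ϵ.
(4w^3 + 7w^2 - 1) − 367 = 4w^3 + 7w^2 - 368 = (w − 4)(4w^2 + 23w + 92).
So |(4w^3 + 7w^2 - 1) − 367| = |w − 4|·|4w^2 + 23w + 92|.
Require δ ≤ 1. Then |w − 4| < 1 gives |w| < 5, and by the triangle inequality |4w^2 + 23w + 92| ≤ 4·5^2 + 23·5 + 92 = 307.
Hence |(4w^3 + 7w^2 - 1) − 367| ≤ 307|w − 4| < ϵ provided |w − 4| < ϵ/307.
Take δ = min(1, ϵ/307). Then 0 < |w − 4| < δ gives both |w − 4| < 1 and |w − 4| < ϵ/307, so |(4w^3 + 7w^2 - 1) − 367| < ϵ.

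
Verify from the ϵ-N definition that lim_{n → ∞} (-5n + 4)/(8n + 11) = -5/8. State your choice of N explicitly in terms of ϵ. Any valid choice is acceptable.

N = (87/64)/ϵ

Let ϵ > 0 be given. For n ≥ 1, |(-5n + 4)/(8n + 11) + 5/8| = |87|/(8(8n + 11)) = 87/(8(8n + 11)).
Since 8n + 11 ≥ 8n for n ≥ 1, this is ≤ 87/(8·8n) = (87/64)/n.
So |(-5n + 4)/(8n + 11) + 5/8| < ϵ whenever n > (87/64)/ϵ.
Take N = (87/64)/ϵ. If n > N then |(-5n + 4)/(8n + 11) + 5/8| ≤ (87/64)/n < ϵ.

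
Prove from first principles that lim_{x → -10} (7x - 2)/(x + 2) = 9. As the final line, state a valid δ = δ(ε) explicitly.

Fix ε > 0. We want δ > 0 with 0 < |x + 10| < δ ⇒ |(7x - 2)/(x + 2) − 9| < ε.
Combining over a common denominator, (7x - 2)/(x + 2) − 9 = [(7x - 2)·(-8) − (-72)·(x + 2)] / [(-8)·(x + 2)] = 16(x + 10) / ((-8)(x + 2)).
So |(7x - 2)/(x + 2) − 9| = 16|x + 10| / (8·|x + 2|).
Require δ ≤ 4, so |x + 2| ≥ |-8| − |x + 10| > 8 − 4 = 4.
Hence |(7x - 2)/(x + 2) − 9| < 16|x + 10|/(8·4) = (1/2)|x + 10|, which is < ε once |x + 10| < 2ε.
Take δ = min(4, 2ε). Then 0 < |x + 10| < δ forces both bounds, so |(7x - 2)/(x + 2) − 9| < ε.

δ = min(4, 2ε)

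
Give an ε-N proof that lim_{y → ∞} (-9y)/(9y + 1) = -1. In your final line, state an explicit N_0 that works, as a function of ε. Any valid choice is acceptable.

N_0 = (1/9)/ε

Let ε > 0 be given. We seek N_0 > 0 such that y > N_0 implies |(-9y)/(9y + 1) + 1| < ε.
(-9y)/(9y + 1) + 1 = (9(-9y) − (-9)(9y + 1)) / (9(9y + 1)) = 9/(9(9y + 1)).
For y > 0 we have 9y + 1 > 9y, so |(-9y)/(9y + 1) + 1| = 9/(9(9y + 1)) < 9/(9·9y) = (1/9)/y.
Thus |(-9y)/(9y + 1) + 1| < ε whenever y > (1/9)/ε.
Take N_0 = (1/9)/ε. If y > N_0 then |(-9y)/(9y + 1) + 1| < (1/9)/y < ε.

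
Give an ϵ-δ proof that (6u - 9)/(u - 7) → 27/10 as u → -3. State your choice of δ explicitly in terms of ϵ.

δ = min(5, (50/33)ϵ)

Suppose ϵ > 0. We want δ > 0 with 0 < |u + 3| < δ ⇒ |(6u - 9)/(u - 7) − (27/10)| < ϵ.
Combining over a common denominator, (6u - 9)/(u - 7) − (27/10) = [(6u - 9)·(-10) − (-27)·(u - 7)] / [(-10)·(u - 7)] = -33(u + 3) / ((-10)(u - 7)).
So |(6u - 9)/(u - 7) − (27/10)| = 33|u + 3| / (10·|u − 7|).
Restrict δ ≤ 5. Then |u + 3| < 5 gives |u − 7| = |(u + 3) + (-10)| ≥ 10 − 5 = 5.
Hence |(6u - 9)/(u - 7) − (27/10)| < 33|u + 3|/(10·5) = (33/50)|u + 3|, which is < ϵ once |u + 3| < (50/33)ϵ.
Take δ = min(5, (50/33)ϵ). Then 0 < |u + 3| < δ forces both bounds, so |(6u - 9)/(u - 7) − (27/10)| < ϵ.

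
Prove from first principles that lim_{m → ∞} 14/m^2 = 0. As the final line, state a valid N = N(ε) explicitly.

N = (14/ε)^{1/2}

Let ε > 0. For m ≥ 1, |14/m^2 − 0| = 14/m^2.
14/m^2 < ε ⇔ m^2 > 14/ε ⇔ m > (14/ε)^{1/2}.
Take N = (14/ε)^{1/2}. Then m > N implies 14/m^2 < ε.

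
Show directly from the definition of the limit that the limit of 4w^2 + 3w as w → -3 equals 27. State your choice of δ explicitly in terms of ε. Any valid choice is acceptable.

Let ε > 0 be given. We want δ > 0 such that 0 < |w + 3| < δ implies |(4w^2 + 3w) − 27| < ε.
(4w^2 + 3w) − 27 = 4w^2 + 3w - 27 = (w + 3)(4w - 9).
So |(4w^2 + 3w) − 27| = |w + 3|·|4w - 9|.
Assume first that |w + 3| < 1, so |w| < 4. Then |4w - 9| ≤ 4·4 + 9 = 25.
Hence |(4w^2 + 3w) − 27| ≤ 25|w + 3| < ε provided |w + 3| < ε/25.
Take δ = min(1, ε/25). Then 0 < |w + 3| < δ gives both |w + 3| < 1 and |w + 3| < ε/25, so |(4w^2 + 3w) − 27| < ε.

δ = min(1, ε/25)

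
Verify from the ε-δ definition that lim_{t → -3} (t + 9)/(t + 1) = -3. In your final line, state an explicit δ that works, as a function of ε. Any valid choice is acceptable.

Suppose ε > 0. We want δ > 0 with 0 < |t + 3| < δ ⇒ |(t + 9)/(t + 1) + 3| < ε.
Combining over a common denominator, (t + 9)/(t + 1) + 3 = [(t + 9)·(-2) − 6·(t + 1)] / [(-2)·(t + 1)] = -8(t + 3) / ((-2)(t + 1)).
So |(t + 9)/(t + 1) + 3| = 8|t + 3| / (2·|t + 1|).
Require δ ≤ 1, so |t + 1| ≥ |-2| − |t + 3| > 2 − 1 = 1.
Hence |(t + 9)/(t + 1) + 3| < 8|t + 3|/(2·1) = 4|t + 3|, which is < ε once |t + 3| < (1/4)ε.
Take δ = min(1, (1/4)ε). Then 0 < |t + 3| < δ forces both bounds, so |(t + 9)/(t + 1) + 3| < ε.

δ = min(1, (1/4)ε)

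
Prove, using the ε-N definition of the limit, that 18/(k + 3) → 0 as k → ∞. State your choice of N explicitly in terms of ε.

N = 18/ε

Let ε > 0. For k ≥ 1, |18/(k + 3) − 0| = 18/(k + 3) ≤ 18/k.
We need 18/k < ε, i.e. k > 18/ε.
Take N = 18/ε. If k > N then |18/(k + 3)| ≤ 18/k < ε.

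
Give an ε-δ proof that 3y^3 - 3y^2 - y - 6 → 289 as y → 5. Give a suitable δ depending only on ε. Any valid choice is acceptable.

δ = min(2, ε/290)

Let ε > 0. We want δ > 0 such that 0 < |y − 5| < δ implies |(3y^3 - 3y^2 - y - 6) − 289| < ε.
(3y^3 - 3y^2 - y - 6) − 289 = 3y^3 - 3y^2 - y - 295 = (y − 5)(3y^2 + 12y + 59).
So |(3y^3 - 3y^2 - y - 6) − 289| = |y − 5|·|3y^2 + 12y + 59|.
Require δ ≤ 2. Then |y − 5| < 2 gives |y| < 7, and by the triangle inequality |3y^2 + 12y + 59| ≤ 3·7^2 + 12·7 + 59 = 290.
Hence |(3y^3 - 3y^2 - y - 6) − 289| ≤ 290|y − 5| < ε provided |y − 5| < ε/290.
Take δ = min(2, ε/290). Then 0 < |y − 5| < δ gives both |y − 5| < 2 and |y − 5| < ε/290, so |(3y^3 - 3y^2 - y - 6) − 289| < ε.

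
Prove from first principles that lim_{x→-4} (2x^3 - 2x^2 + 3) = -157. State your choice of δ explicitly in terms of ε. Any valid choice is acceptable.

Let ε > 0 be given. We want δ > 0 such that 0 < |x + 4| < δ implies |(2x^3 - 2x^2 + 3) + 157| < ε.
(2x^3 - 2x^2 + 3) + 157 = 2x^3 - 2x^2 + 160 = (x + 4)(2x^2 - 10x + 40).
So |(2x^3 - 2x^2 + 3) + 157| = |x + 4|·|2x^2 - 10x + 40|.
Assume first that |x + 4| < 1, so |x| < 5. Then |2x^2 - 10x + 40| ≤ 2·5^2 + 10·5 + 40 = 140.
Hence |(2x^3 - 2x^2 + 3) + 157| ≤ 140|x + 4| < ε provided |x + 4| < ε/140.
Take δ = min(1, ε/140). Then 0 < |x + 4| < δ gives both |x + 4| < 1 and |x + 4| < ε/140, so |(2x^3 - 2x^2 + 3) + 157| < ε.

δ = min(1, ε/140)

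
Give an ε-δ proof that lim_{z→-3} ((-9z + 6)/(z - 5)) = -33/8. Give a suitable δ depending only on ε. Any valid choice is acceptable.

Fix ε > 0. We want δ > 0 with 0 < |z + 3| < δ ⇒ |(-9z + 6)/(z - 5) + 33/8| < ε.
Combining over a common denominator, (-9z + 6)/(z - 5) + 33/8 = [(-9z + 6)·(-8) − 33·(z - 5)] / [(-8)·(z - 5)] = 39(z + 3) / ((-8)(z - 5)).
So |(-9z + 6)/(z - 5) + 33/8| = 39|z + 3| / (8·|z − 5|).
Restrict δ ≤ 4. Then |z + 3| < 4 gives |z − 5| = |(z + 3) + (-8)| ≥ 8 − 4 = 4.
Hence |(-9z + 6)/(z - 5) + 33/8| < 39|z + 3|/(8·4) = (39/32)|z + 3|, which is < ε once |z + 3| < (32/39)ε.
Take δ = min(4, (32/39)ε). Then 0 < |z + 3| < δ forces both bounds, so |(-9z + 6)/(z - 5) + 33/8| < ε.

δ = min(4, (32/39)ε)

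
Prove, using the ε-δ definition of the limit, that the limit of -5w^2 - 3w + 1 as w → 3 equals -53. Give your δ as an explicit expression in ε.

Let ε > 0 be given. We want δ > 0 such that 0 < |w − 3| < δ implies |(-5w^2 - 3w + 1) + 53| < ε.
(-5w^2 - 3w + 1) + 53 = -5w^2 - 3w + 54 = (w − 3)(-5w - 18).
So |(-5w^2 - 3w + 1) + 53| = |w − 3|·|-5w - 18|.
Assume first that |w − 3| < 1, so |w| < 4. Then |-5w - 18| ≤ 5·4 + 18 = 38.
Hence |(-5w^2 - 3w + 1) + 53| ≤ 38|w − 3| < ε provided |w − 3| < ε/38.
Take δ = min(1, ε/38). Then 0 < |w − 3| < δ gives both |w − 3| < 1 and |w − 3| < ε/38, so |(-5w^2 - 3w + 1) + 53| < ε.

δ = min(1, ε/38)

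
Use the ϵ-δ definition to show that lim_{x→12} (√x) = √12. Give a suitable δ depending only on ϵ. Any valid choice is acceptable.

δ = min(12, √12·ϵ)

Fix ϵ > 0. We want δ > 0 such that 0 < |x − 12| < δ implies |√x − √12| < ϵ.
Rationalise: √x − √12 = (x − 12)/(√x + √12), so |√x − √12| = |x − 12|/(√x + √12).
Restrict δ ≤ 12 so that |x − 12| < 12 forces x > 0, and then √x + √12 > √12.
Hence |√x − √12| < |x − 12|/√12, which is < ϵ once |x − 12| < √12·ϵ.
Take δ = min(12, √12·ϵ). If 0 < |x − 12| < δ then x > 0 and |√x − √12| < |x − 12|/√12 < ϵ.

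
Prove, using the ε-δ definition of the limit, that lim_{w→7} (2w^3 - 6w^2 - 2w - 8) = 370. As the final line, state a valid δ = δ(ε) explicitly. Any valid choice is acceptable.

δ = min(1, ε/246)

Fix ε > 0. We want δ > 0 such that 0 < |w − 7| < δ implies |(2w^3 - 6w^2 - 2w - 8) − 370| < ε.
(2w^3 - 6w^2 - 2w - 8) − 370 = 2w^3 - 6w^2 - 2w - 378 = (w − 7)(2w^2 + 8w + 54).
So |(2w^3 - 6w^2 - 2w - 8) − 370| = |w − 7|·|2w^2 + 8w + 54|.
Assume first that |w − 7| < 1, so |w| < 8. Then |2w^2 + 8w + 54| ≤ 2·8^2 + 8·8 + 54 = 246.
Hence |(2w^3 - 6w^2 - 2w - 8) − 370| ≤ 246|w − 7| < ε provided |w − 7| < ε/246.
Choosing δ = min(1, ε/246) ensures both conditions, hence |(2w^3 - 6w^2 - 2w - 8) − 370| < ε.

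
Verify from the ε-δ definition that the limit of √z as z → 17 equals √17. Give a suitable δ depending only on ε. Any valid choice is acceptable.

δ = min(17, √17·ε)

Let ε > 0 be given. We want δ > 0 such that 0 < |z − 17| < δ implies |√z − √17| < ε.
Multiplying by the conjugate, |√z − √17| = |z − 17|/(√z + √17).
Restrict δ ≤ 17 so that |z − 17| < 17 forces z > 0, and then √z + √17 > √17.
Hence |√z − √17| < |z − 17|/√17, which is < ε once |z − 17| < √17·ε.
Take δ = min(17, √17·ε). If 0 < |z − 17| < δ then z > 0 and |√z − √17| < |z − 17|/√17 < ε.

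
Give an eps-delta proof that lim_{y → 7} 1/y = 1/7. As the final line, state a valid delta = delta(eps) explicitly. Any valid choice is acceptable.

delta = min(7/2, (49/2)eps)

Fix eps > 0. We seek delta > 0 such that 0 < |y − 7| < delta implies |1/y − (1/7)| < eps.
|1/y − (1/7)| = |7 − y|/(7·|y|) = |y − 7|/(7|y|).
Require delta ≤ 7/2 so that |y| > 7 − 7/2 = 7/2, hence 7|y| > 49/2.
Then |1/y − (1/7)| < |y − 7|/(49/2), which is < eps when |y − 7| < (49/2)eps.
Take delta = min(7/2, (49/2)eps). Then 0 < |y − 7| < delta gives both |y − 7| < 7/2 and |y − 7| < (49/2)eps, so |1/y − (1/7)| < eps.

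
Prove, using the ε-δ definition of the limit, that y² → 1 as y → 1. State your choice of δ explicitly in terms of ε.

Let ε > 0 be given. We seek δ > 0 with 0 < |y − 1| < δ ⇒ |y² − 1| < ε.
Factor: y² − 1 = (y − 1)(y + 1), so |y² − 1| = |y − 1|·|y + 1|.
Restrict δ ≤ 1. Then |y − 1| < 1 gives |y| < 2, so by the triangle inequality |y + 1| ≤ 2 + 1 = 3.
Hence |y² − 1| ≤ 3|y − 1|, which is < ε once |y − 1| < ε/3.
Take δ = min(1, ε/3). If 0 < |y − 1| < δ then both bounds hold and |y² − 1| ≤ 3|y − 1| < 3·(ε/3) = ε.

δ = min(1, ε/3)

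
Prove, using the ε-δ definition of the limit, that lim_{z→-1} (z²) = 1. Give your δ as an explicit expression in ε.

δ = min(2, ε/4)

Let ε > 0 be given. We seek δ > 0 with 0 < |z + 1| < δ ⇒ |z² − 1| < ε.
Factor: z² − 1 = (z + 1)(z - 1), so |z² − 1| = |z + 1|·|z - 1|.
Restrict δ ≤ 2. Then |z + 1| < 2 gives |z| < 3, so by the triangle inequality |z - 1| ≤ 3 + 1 = 4.
Hence |z² − 1| ≤ 4|z + 1|, which is < ε once |z + 1| < ε/4.
Take δ = min(2, ε/4). If 0 < |z + 1| < δ then both bounds hold and |z² − 1| ≤ 4|z + 1| < 4·(ε/4) = ε.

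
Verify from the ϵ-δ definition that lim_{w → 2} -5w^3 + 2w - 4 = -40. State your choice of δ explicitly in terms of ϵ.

Suppose ϵ > 0. We want δ > 0 such that 0 < |w − 2| < δ implies |(-5w^3 + 2w - 4) + 40| < ϵ.
(-5w^3 + 2w - 4) + 40 = -5w^3 + 2w + 36 = (w − 2)(-5w^2 - 10w - 18).
So |(-5w^3 + 2w - 4) + 40| = |w − 2|·|-5w^2 - 10w - 18|.
Require δ ≤ 1. Then |w − 2| < 1 gives |w| < 3, and by the triangle inequality |-5w^2 - 10w - 18| ≤ 5·3^2 + 10·3 + 18 = 93.
Hence |(-5w^3 + 2w - 4) + 40| ≤ 93|w − 2| < ϵ provided |w − 2| < ϵ/93.
Choosing δ = min(1, ϵ/93) ensures both conditions, hence |(-5w^3 + 2w - 4) + 40| < ϵ.

δ = min(1, ϵ/93)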